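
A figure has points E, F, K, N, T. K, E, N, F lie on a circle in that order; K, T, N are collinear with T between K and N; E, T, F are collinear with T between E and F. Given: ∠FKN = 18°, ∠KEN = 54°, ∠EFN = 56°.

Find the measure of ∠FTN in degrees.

1. ∠KFN = 126°  [cyclic KENF, opposite ∠E+∠F]
2. ∠FNK = 36°  [△KNF]
3. ∠FTN = 88°  [△NTF]

∠FTN = 88°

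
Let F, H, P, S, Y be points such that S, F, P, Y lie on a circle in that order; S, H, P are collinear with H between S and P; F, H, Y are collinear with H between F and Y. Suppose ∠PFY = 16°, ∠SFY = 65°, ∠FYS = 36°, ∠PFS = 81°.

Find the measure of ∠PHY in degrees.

1. ∠PSY = 16°  [same arc PY]
2. ∠SHY = 128°  [△SHY]
3. ∠PHY = 52°  [linear pair at H on SP]

∠PHY = 52°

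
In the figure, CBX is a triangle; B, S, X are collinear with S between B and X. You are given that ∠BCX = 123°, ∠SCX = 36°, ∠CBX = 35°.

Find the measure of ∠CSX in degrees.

1. ∠BXC = 22°  [△CBX]
2. ∠CXS = 22°  [S on ray XB]
3. ∠CSX = 122°  [△CSX]

∠CSX = 122°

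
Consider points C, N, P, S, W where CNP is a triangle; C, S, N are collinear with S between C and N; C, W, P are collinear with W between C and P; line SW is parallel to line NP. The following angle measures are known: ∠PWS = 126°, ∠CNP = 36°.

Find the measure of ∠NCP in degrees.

∠NCP = 90°

1. ∠CWS = 54°  [linear pair at W on CP]
2. ∠CSW = 36°  [SW∥NP, corresponding at S]
3. ∠SCW = 90°  [△CSW]
4. ∠NCP = 90°  [S on CN, W on CP]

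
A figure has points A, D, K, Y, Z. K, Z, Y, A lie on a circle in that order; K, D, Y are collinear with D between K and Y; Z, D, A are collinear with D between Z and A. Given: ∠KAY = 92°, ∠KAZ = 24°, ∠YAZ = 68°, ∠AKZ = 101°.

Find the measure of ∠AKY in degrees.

∠AKY = 33°

1. ∠AZK = 55°  [△KZA]
2. ∠AYK = 55°  [same arc KA]
3. ∠AKY = 33°  [△KYA]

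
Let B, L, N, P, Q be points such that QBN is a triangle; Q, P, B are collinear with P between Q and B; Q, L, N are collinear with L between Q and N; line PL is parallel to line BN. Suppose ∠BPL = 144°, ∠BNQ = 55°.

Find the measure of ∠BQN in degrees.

∠BQN = 89°

1. ∠LPQ = 36°  [linear pair at P on QB]
2. ∠PLQ = 55°  [PL∥BN, corresponding at L]
3. ∠LQP = 89°  [△QPL]
4. ∠BQN = 89°  [P on QB, L on QN]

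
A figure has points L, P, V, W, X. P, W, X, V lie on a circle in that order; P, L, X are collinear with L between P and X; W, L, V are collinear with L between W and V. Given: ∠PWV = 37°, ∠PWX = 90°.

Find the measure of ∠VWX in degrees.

∠VWX = 53°

1. ∠PXV = 37°  [same arc PV]
2. ∠PVX = 90°  [cyclic PWXV, opposite ∠W+∠V]
3. ∠VPX = 53°  [△PXV]
4. ∠VWX = 53°  [same arc XV]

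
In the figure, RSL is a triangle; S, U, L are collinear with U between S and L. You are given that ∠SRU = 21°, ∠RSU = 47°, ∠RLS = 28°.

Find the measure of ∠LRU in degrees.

1. ∠RUS = 112°  [△RSU]
2. ∠RLU = 28°  [U on ray LS]
3. ∠LUR = 68°  [linear pair at U on SL]
4. ∠LRU = 84°  [△RUL]

∠LRU = 84°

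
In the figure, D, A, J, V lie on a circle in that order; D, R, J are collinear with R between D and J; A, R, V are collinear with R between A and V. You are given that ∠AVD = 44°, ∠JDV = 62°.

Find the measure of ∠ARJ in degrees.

∠ARJ = 74°

1. ∠AJD = 44°  [same arc DA]
2. ∠JAV = 62°  [same arc JV]
3. ∠ARJ = 74°  [△ARJ]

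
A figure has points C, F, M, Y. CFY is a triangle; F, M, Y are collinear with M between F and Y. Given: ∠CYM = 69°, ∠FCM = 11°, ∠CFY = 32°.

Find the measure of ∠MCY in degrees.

∠MCY = 68°

1. ∠CFM = 32°  [M on ray FY]
2. ∠CMF = 137°  [△CFM]
3. ∠CMY = 43°  [linear pair at M on FY]
4. ∠MCY = 68°  [△CMY]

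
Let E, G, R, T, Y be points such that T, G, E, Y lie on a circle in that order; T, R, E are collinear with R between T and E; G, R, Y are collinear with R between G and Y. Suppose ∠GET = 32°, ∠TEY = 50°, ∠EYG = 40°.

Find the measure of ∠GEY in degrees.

∠GEY = 82°

1. ∠GYT = 32°  [same arc TG]
2. ∠TGY = 50°  [same arc TY]
3. ∠GTY = 98°  [△TGY]
4. ∠GEY = 82°  [cyclic TGEY, opposite ∠T+∠E]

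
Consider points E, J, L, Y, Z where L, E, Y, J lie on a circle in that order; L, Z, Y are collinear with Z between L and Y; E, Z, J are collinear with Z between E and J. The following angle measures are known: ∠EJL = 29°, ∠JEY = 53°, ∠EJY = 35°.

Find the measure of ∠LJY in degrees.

1. ∠EYL = 29°  [same arc LE]
2. ∠ELY = 35°  [same arc EY]
3. ∠LEY = 116°  [△LEY]
4. ∠LJY = 64°  [cyclic LEYJ, opposite ∠E+∠J]

∠LJY = 64°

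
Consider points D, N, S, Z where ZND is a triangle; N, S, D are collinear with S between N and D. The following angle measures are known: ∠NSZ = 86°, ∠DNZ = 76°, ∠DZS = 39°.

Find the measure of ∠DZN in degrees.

∠DZN = 57°

1. ∠DSZ = 94°  [linear pair at S on ND]
2. ∠SDZ = 47°  [△ZSD]
3. ∠NDZ = 47°  [S on ray DN]
4. ∠DZN = 57°  [△ZND]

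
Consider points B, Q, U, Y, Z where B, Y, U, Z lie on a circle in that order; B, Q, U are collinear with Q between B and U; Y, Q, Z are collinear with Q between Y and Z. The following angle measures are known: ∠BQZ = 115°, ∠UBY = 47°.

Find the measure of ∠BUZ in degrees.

1. ∠UQZ = 65°  [linear pair at Q on BU]
2. ∠UZY = 47°  [same arc YU]
3. ∠BUZ = 68°  [△UQZ]

∠BUZ = 68°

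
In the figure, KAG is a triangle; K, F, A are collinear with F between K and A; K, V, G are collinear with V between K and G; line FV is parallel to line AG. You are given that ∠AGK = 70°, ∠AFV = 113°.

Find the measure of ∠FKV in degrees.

1. ∠FVK = 70°  [FV∥AG, corresponding at V]
2. ∠KFV = 67°  [linear pair at F on KA]
3. ∠FKV = 43°  [△KFV]

∠FKV = 43°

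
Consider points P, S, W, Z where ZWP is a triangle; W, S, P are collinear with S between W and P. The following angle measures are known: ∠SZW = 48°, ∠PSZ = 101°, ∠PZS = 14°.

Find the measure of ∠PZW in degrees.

∠PZW = 62°

1. ∠SPZ = 65°  [△ZSP]
2. ∠WSZ = 79°  [linear pair at S on WP]
3. ∠WPZ = 65°  [S on ray PW]
4. ∠SWZ = 53°  [△ZWS]
5. ∠PWZ = 53°  [S on ray WP]
6. ∠PZW = 62°  [△ZWP]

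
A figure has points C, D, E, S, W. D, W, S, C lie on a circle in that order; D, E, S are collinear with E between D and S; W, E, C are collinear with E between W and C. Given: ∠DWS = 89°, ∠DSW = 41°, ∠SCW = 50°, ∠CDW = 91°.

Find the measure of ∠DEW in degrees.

1. ∠SDW = 50°  [△DWS]
2. ∠DCW = 41°  [same arc DW]
3. ∠CWD = 48°  [△DWC]
4. ∠DEW = 82°  [△DEW]

∠DEW = 82°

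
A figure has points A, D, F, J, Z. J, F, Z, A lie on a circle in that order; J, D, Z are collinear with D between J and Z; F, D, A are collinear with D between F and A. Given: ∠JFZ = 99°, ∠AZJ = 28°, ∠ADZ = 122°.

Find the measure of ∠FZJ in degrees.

1. ∠AFJ = 28°  [same arc JA]
2. ∠FDJ = 122°  [vertical angles at D]
3. ∠FJZ = 30°  [△JDF]
4. ∠FZJ = 51°  [△JFZ]

∠FZJ = 51°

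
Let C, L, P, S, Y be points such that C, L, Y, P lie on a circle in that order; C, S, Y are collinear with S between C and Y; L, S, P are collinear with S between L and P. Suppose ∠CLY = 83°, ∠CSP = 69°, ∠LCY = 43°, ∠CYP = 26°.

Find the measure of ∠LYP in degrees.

∠LYP = 80°

1. ∠CYL = 54°  [△CLY]
2. ∠LSY = 69°  [vertical angles at S]
3. ∠LPY = 43°  [same arc LY]
4. ∠PLY = 57°  [△LSY]
5. ∠LYP = 80°  [△LYP]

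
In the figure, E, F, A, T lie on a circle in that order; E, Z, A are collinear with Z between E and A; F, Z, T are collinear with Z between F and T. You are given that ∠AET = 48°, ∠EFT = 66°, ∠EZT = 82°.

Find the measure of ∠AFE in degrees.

1. ∠EAT = 66°  [same arc ET]
2. ∠ATE = 66°  [△EAT]
3. ∠AFE = 114°  [cyclic EFAT, opposite ∠F+∠T]

∠AFE = 114°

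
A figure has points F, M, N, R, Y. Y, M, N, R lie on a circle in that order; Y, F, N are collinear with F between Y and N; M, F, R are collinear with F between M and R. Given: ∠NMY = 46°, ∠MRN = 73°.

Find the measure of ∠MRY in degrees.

1. ∠MYN = 73°  [same arc MN]
2. ∠MNY = 61°  [△YMN]
3. ∠MRY = 61°  [same arc YM]

∠MRY = 61°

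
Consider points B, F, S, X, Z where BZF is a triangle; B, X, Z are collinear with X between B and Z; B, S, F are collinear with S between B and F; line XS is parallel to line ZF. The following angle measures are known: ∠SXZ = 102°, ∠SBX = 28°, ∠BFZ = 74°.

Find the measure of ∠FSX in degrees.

1. ∠BXS = 78°  [linear pair at X on BZ]
2. ∠BSX = 74°  [△BXS]
3. ∠FSX = 106°  [linear pair at S on BF]

∠FSX = 106°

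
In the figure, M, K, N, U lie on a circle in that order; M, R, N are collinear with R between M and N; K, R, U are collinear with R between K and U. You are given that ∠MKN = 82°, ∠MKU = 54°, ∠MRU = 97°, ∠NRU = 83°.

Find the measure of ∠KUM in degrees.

1. ∠MUN = 98°  [cyclic MKNU, opposite ∠K+∠U]
2. ∠MNU = 54°  [same arc MU]
3. ∠NMU = 28°  [△MNU]
4. ∠KUM = 55°  [△MRU]

∠KUM = 55°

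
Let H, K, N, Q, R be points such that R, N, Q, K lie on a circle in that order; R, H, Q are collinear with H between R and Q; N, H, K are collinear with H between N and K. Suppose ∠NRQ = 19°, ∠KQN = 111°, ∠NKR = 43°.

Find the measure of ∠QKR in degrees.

∠QKR = 62°

1. ∠NKQ = 19°  [same arc NQ]
2. ∠KRN = 69°  [cyclic RNQK, opposite ∠R+∠Q]
3. ∠KNQ = 50°  [△NQK]
4. ∠KNR = 68°  [△RNK]
5. ∠KRQ = 50°  [same arc QK]
6. ∠KQR = 68°  [same arc RK]
7. ∠QKR = 62°  [△RQK]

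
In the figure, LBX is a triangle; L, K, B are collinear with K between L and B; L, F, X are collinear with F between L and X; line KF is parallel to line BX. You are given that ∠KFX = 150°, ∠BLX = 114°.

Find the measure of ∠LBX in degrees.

1. ∠KFL = 30°  [linear pair at F on LX]
2. ∠FLK = 114°  [K on LB, F on LX]
3. ∠FKL = 36°  [△LKF]
4. ∠LBX = 36°  [KF∥BX, corresponding at K]

∠LBX = 36°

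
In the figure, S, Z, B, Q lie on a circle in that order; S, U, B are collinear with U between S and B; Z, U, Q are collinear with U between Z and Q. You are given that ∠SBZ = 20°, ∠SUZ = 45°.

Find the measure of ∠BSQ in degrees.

∠BSQ = 25°

1. ∠SQZ = 20°  [same arc SZ]
2. ∠BUQ = 45°  [vertical angles at U]
3. ∠QUS = 135°  [linear pair at U on SB]
4. ∠BSQ = 25°  [△SUQ]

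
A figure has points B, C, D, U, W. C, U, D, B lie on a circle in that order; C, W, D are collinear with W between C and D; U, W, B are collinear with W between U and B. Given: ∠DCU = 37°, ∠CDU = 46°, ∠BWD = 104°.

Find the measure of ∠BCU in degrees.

∠BCU = 95°

1. ∠CBU = 46°  [same arc CU]
2. ∠CWU = 104°  [vertical angles at W]
3. ∠BUC = 39°  [△CWU]
4. ∠BCU = 95°  [△CUB]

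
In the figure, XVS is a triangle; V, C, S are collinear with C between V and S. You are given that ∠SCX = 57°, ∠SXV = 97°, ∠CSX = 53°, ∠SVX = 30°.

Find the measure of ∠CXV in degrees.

∠CXV = 27°

1. ∠VCX = 123°  [linear pair at C on VS]
2. ∠CVX = 30°  [C on ray VS]
3. ∠CXV = 27°  [△XVC]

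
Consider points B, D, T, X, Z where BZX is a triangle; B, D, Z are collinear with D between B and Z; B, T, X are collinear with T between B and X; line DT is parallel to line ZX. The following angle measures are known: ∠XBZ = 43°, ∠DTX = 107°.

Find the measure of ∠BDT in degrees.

∠BDT = 64°

1. ∠DBT = 43°  [D on BZ, T on BX]
2. ∠BTD = 73°  [linear pair at T on BX]
3. ∠BDT = 64°  [△BDT]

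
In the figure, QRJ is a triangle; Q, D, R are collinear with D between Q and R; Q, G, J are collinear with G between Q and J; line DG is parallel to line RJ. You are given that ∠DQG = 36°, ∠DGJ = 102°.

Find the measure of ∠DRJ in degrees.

1. ∠DGQ = 78°  [linear pair at G on QJ]
2. ∠GDQ = 66°  [△QDG]
3. ∠GDR = 114°  [linear pair at D on QR]
4. ∠DRJ = 66°  [DG∥RJ, co-interior at R–D]

∠DRJ = 66°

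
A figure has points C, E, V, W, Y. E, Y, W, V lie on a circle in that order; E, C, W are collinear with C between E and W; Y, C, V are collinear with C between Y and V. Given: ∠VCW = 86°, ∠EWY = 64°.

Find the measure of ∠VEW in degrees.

∠VEW = 22°

1. ∠ECV = 94°  [linear pair at C on EW]
2. ∠EVY = 64°  [same arc EY]
3. ∠VEW = 22°  [△ECV]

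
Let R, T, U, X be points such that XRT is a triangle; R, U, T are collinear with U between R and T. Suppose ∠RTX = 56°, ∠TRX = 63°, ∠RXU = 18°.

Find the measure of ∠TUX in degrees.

∠TUX = 81°

1. ∠URX = 63°  [U on ray RT]
2. ∠RUX = 99°  [△XRU]
3. ∠TUX = 81°  [linear pair at U on RT]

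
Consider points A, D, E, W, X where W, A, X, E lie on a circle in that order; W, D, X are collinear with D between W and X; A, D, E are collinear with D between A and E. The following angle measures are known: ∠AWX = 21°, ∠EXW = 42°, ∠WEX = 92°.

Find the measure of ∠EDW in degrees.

∠EDW = 63°

1. ∠AEX = 21°  [same arc AX]
2. ∠EDX = 117°  [△XDE]
3. ∠EDW = 63°  [linear pair at D on WX]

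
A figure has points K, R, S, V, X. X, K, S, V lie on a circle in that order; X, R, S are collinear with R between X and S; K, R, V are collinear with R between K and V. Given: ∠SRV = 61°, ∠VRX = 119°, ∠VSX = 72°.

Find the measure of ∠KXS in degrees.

1. ∠KRX = 61°  [vertical angles at R]
2. ∠VKX = 72°  [same arc XV]
3. ∠KXS = 47°  [△XRK]

∠KXS = 47°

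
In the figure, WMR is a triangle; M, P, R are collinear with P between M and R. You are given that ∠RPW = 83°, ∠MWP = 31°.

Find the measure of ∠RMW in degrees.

1. ∠MPW = 97°  [linear pair at P on MR]
2. ∠PMW = 52°  [△WMP]
3. ∠RMW = 52°  [P on ray MR]

∠RMW = 52°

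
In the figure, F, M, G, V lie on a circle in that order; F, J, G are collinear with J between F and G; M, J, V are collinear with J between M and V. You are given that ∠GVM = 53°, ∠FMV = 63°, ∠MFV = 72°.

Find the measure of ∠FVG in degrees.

∠FVG = 98°

1. ∠GFM = 53°  [same arc MG]
2. ∠FVM = 45°  [△FMV]
3. ∠FGM = 45°  [same arc FM]
4. ∠FMG = 82°  [△FMG]
5. ∠FVG = 98°  [cyclic FMGV, opposite ∠M+∠V]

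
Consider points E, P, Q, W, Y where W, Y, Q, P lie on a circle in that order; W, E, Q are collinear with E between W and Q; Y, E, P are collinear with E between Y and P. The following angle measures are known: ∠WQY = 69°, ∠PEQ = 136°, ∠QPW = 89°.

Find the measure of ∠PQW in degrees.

1. ∠WPY = 69°  [same arc WY]
2. ∠PEW = 44°  [linear pair at E on WQ]
3. ∠PWQ = 67°  [△WEP]
4. ∠PQW = 24°  [△WQP]

∠PQW = 24°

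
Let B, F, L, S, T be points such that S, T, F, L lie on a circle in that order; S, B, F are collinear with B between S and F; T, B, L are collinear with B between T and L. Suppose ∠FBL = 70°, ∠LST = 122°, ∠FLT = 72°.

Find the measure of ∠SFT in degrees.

1. ∠SBT = 70°  [vertical angles at B]
2. ∠LFT = 58°  [cyclic STFL, opposite ∠S+∠F]
3. ∠FTL = 50°  [△TFL]
4. ∠FBT = 110°  [linear pair at B on SF]
5. ∠SFT = 20°  [△TBF]

∠SFT = 20°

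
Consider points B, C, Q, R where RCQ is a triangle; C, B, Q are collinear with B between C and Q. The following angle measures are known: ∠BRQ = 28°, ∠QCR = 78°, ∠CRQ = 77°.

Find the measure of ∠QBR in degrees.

1. ∠CQR = 25°  [△RCQ]
2. ∠BQR = 25°  [B on ray QC]
3. ∠QBR = 127°  [△RBQ]

∠QBR = 127°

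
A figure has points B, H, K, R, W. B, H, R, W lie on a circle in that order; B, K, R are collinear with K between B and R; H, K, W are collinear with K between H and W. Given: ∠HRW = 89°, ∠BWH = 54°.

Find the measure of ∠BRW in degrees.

1. ∠HBW = 91°  [cyclic BHRW, opposite ∠B+∠R]
2. ∠BHW = 35°  [△BHW]
3. ∠BRW = 35°  [same arc BW]

∠BRW = 35°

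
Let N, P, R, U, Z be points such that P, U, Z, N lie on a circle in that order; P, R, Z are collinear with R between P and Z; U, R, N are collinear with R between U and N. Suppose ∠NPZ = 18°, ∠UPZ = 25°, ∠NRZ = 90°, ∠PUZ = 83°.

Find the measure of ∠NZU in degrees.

∠NZU = 137°

1. ∠NUZ = 18°  [same arc ZN]
2. ∠UNZ = 25°  [same arc UZ]
3. ∠NZU = 137°  [△UZN]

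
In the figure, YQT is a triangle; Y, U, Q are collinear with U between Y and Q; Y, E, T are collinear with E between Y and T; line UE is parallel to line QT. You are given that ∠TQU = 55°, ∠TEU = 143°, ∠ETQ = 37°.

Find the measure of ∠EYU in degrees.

1. ∠TQY = 55°  [U on ray QY]
2. ∠UEY = 37°  [linear pair at E on YT]
3. ∠EUY = 55°  [UE∥QT, corresponding at U]
4. ∠EYU = 88°  [△YUE]

∠EYU = 88°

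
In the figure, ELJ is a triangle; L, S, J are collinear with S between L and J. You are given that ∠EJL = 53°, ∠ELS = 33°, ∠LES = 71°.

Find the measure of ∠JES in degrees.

1. ∠EJS = 53°  [S on ray JL]
2. ∠ESL = 76°  [△ELS]
3. ∠ESJ = 104°  [linear pair at S on LJ]
4. ∠JES = 23°  [△ESJ]

∠JES = 23°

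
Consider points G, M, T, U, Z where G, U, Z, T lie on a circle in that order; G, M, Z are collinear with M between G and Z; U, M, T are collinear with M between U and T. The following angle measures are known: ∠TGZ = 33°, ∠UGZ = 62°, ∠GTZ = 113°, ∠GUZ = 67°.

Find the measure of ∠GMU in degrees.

1. ∠TUZ = 33°  [same arc ZT]
2. ∠GZU = 51°  [△GUZ]
3. ∠UMZ = 96°  [△UMZ]
4. ∠GMU = 84°  [linear pair at M on GZ]

∠GMU = 84°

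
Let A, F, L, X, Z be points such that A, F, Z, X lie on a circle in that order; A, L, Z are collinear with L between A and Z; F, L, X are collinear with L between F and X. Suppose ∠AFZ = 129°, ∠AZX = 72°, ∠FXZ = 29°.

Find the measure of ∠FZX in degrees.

∠FZX = 94°

1. ∠AXZ = 51°  [cyclic AFZX, opposite ∠F+∠X]
2. ∠XAZ = 57°  [△AZX]
3. ∠XFZ = 57°  [same arc ZX]
4. ∠FZX = 94°  [△FZX]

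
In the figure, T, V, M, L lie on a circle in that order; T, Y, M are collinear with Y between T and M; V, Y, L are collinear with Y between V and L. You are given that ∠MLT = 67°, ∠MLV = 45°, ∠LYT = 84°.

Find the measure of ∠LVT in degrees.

∠LVT = 39°

1. ∠MTV = 45°  [same arc VM]
2. ∠MYV = 84°  [vertical angles at Y]
3. ∠TYV = 96°  [linear pair at Y on TM]
4. ∠LVT = 39°  [△TYV]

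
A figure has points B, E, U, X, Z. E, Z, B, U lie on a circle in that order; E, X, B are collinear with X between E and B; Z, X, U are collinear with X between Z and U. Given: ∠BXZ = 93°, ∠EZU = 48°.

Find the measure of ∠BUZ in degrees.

1. ∠EXU = 93°  [vertical angles at X]
2. ∠EBU = 48°  [same arc EU]
3. ∠BXU = 87°  [linear pair at X on EB]
4. ∠BUZ = 45°  [△BXU]

∠BUZ = 45°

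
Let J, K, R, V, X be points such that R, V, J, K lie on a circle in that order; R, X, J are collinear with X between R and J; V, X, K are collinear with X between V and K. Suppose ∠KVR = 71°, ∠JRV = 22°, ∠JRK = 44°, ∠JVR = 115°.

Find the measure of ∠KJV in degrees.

∠KJV = 114°

1. ∠JKV = 22°  [same arc VJ]
2. ∠JVK = 44°  [same arc JK]
3. ∠KJV = 114°  [△VJK]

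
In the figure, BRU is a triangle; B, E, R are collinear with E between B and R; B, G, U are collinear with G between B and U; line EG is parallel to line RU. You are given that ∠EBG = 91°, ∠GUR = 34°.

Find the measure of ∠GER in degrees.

∠GER = 125°

1. ∠RBU = 91°  [E on BR, G on BU]
2. ∠BUR = 34°  [G on ray UB]
3. ∠BRU = 55°  [△BRU]
4. ∠BEG = 55°  [EG∥RU, corresponding at E]
5. ∠GER = 125°  [linear pair at E on BR]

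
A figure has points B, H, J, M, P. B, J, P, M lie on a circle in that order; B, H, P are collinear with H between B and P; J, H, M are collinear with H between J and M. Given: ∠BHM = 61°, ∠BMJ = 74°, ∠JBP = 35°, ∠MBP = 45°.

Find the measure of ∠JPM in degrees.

∠JPM = 100°

1. ∠JMP = 35°  [same arc JP]
2. ∠MJP = 45°  [same arc PM]
3. ∠JPM = 100°  [△JPM]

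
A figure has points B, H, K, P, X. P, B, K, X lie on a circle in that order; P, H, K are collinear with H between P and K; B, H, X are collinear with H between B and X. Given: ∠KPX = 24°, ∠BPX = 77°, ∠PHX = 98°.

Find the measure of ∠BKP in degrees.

1. ∠KBX = 24°  [same arc KX]
2. ∠BHK = 98°  [vertical angles at H]
3. ∠BKP = 58°  [△BHK]

∠BKP = 58°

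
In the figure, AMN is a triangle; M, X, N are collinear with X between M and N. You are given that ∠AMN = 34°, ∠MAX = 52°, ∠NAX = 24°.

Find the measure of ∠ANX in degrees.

1. ∠AMX = 34°  [X on ray MN]
2. ∠AXM = 94°  [△AMX]
3. ∠AXN = 86°  [linear pair at X on MN]
4. ∠ANX = 70°  [△AXN]

∠ANX = 70°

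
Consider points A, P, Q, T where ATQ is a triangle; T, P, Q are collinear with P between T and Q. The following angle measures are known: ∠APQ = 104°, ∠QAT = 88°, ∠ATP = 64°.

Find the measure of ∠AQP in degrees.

1. ∠ATQ = 64°  [P on ray TQ]
2. ∠AQT = 28°  [△ATQ]
3. ∠AQP = 28°  [P on ray QT]

∠AQP = 28°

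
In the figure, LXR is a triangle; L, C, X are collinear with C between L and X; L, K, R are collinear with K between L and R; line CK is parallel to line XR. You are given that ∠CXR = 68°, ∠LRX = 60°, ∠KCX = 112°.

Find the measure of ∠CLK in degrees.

1. ∠LXR = 68°  [C on ray XL]
2. ∠RLX = 52°  [△LXR]
3. ∠CLK = 52°  [C on LX, K on LR]

∠CLK = 52°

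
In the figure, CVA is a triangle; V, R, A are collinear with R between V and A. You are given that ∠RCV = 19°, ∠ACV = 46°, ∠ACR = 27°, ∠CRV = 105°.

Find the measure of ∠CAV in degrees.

∠CAV = 78°

1. ∠CVR = 56°  [△CVR]
2. ∠AVC = 56°  [R on ray VA]
3. ∠CAV = 78°  [△CVA]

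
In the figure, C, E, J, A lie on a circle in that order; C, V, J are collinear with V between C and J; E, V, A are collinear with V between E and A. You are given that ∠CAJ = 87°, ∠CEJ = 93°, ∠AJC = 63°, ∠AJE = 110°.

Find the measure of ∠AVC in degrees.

∠AVC = 103°

1. ∠ACJ = 30°  [△CJA]
2. ∠AEC = 63°  [same arc CA]
3. ∠ACE = 70°  [cyclic CEJA, opposite ∠C+∠J]
4. ∠CAE = 47°  [△CEA]
5. ∠AVC = 103°  [△CVA]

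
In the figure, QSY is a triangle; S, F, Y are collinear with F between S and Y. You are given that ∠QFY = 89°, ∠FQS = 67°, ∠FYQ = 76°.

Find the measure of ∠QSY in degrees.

∠QSY = 22°

1. ∠QFS = 91°  [linear pair at F on SY]
2. ∠FSQ = 22°  [△QSF]
3. ∠QSY = 22°  [F on ray SY]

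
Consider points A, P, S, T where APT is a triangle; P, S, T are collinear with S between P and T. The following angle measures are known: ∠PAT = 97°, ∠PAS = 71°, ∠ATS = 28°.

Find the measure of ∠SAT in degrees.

1. ∠ATP = 28°  [S on ray TP]
2. ∠APT = 55°  [△APT]
3. ∠APS = 55°  [S on ray PT]
4. ∠ASP = 54°  [△APS]
5. ∠AST = 126°  [linear pair at S on PT]
6. ∠SAT = 26°  [△AST]

∠SAT = 26°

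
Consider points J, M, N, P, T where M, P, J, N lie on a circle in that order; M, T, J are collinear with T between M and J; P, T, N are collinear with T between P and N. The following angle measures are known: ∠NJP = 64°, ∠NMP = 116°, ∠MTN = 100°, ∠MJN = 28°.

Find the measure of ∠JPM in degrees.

1. ∠JTP = 100°  [vertical angles at T]
2. ∠MPN = 28°  [same arc MN]
3. ∠MTP = 80°  [linear pair at T on MJ]
4. ∠MNP = 36°  [△MPN]
5. ∠JMP = 72°  [△MTP]
6. ∠MJP = 36°  [same arc MP]
7. ∠JPM = 72°  [△MPJ]

∠JPM = 72°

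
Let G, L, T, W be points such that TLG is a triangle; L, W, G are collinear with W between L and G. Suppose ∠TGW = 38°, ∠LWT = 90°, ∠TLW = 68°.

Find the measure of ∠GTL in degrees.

1. ∠LGT = 38°  [W on ray GL]
2. ∠GLT = 68°  [W on ray LG]
3. ∠GTL = 74°  [△TLG]

∠GTL = 74°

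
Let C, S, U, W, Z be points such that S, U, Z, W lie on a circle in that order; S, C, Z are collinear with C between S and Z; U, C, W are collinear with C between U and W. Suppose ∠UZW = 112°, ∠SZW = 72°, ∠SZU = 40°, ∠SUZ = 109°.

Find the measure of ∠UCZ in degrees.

∠UCZ = 103°

1. ∠SUW = 72°  [same arc SW]
2. ∠USZ = 31°  [△SUZ]
3. ∠SCU = 77°  [△SCU]
4. ∠UCZ = 103°  [linear pair at C on SZ]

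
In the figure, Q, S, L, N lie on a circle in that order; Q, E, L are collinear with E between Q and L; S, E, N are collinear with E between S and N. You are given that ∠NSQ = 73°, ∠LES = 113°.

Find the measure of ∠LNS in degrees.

∠LNS = 40°

1. ∠NLQ = 73°  [same arc QN]
2. ∠NEQ = 113°  [vertical angles at E]
3. ∠LEN = 67°  [linear pair at E on QL]
4. ∠LNS = 40°  [△LEN]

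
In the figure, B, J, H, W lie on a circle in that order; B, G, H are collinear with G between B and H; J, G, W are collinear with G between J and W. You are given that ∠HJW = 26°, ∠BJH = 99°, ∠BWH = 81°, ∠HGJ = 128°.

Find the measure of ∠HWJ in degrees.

∠HWJ = 55°

1. ∠BHJ = 26°  [△JGH]
2. ∠HBJ = 55°  [△BJH]
3. ∠HWJ = 55°  [same arc JH]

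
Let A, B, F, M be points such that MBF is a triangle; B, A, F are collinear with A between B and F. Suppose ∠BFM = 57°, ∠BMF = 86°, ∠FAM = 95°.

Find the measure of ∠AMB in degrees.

∠AMB = 58°

1. ∠FBM = 37°  [△MBF]
2. ∠BAM = 85°  [linear pair at A on BF]
3. ∠ABM = 37°  [A on ray BF]
4. ∠AMB = 58°  [△MBA]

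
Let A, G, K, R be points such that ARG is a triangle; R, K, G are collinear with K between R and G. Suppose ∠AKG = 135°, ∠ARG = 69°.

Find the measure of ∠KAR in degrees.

∠KAR = 66°

1. ∠AKR = 45°  [linear pair at K on RG]
2. ∠ARK = 69°  [K on ray RG]
3. ∠KAR = 66°  [△ARK]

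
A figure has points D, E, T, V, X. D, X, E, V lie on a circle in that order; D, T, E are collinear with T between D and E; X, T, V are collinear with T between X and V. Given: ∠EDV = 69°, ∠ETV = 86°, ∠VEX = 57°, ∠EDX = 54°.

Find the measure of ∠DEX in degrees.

∠DEX = 17°

1. ∠EXV = 69°  [same arc EV]
2. ∠DTX = 86°  [vertical angles at T]
3. ∠ETX = 94°  [linear pair at T on DE]
4. ∠DEX = 17°  [△XTE]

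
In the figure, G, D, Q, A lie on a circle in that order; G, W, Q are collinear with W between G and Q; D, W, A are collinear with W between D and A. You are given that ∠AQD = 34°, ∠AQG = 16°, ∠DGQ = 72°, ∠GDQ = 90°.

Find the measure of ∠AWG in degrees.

∠AWG = 88°

1. ∠AGD = 146°  [cyclic GDQA, opposite ∠G+∠Q]
2. ∠ADG = 16°  [same arc GA]
3. ∠GAQ = 90°  [cyclic GDQA, opposite ∠D+∠A]
4. ∠DAG = 18°  [△GDA]
5. ∠AGQ = 74°  [△GQA]
6. ∠AWG = 88°  [△GWA]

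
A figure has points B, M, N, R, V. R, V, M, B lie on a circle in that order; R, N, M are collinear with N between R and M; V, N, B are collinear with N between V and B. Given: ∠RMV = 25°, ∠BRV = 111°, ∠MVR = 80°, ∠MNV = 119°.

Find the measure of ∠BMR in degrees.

∠BMR = 44°

1. ∠RBV = 25°  [same arc RV]
2. ∠BVR = 44°  [△RVB]
3. ∠BMR = 44°  [same arc RB]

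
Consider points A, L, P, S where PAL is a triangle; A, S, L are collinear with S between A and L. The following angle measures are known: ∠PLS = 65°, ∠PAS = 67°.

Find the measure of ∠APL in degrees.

∠APL = 48°

1. ∠ALP = 65°  [S on ray LA]
2. ∠LAP = 67°  [S on ray AL]
3. ∠APL = 48°  [△PAL]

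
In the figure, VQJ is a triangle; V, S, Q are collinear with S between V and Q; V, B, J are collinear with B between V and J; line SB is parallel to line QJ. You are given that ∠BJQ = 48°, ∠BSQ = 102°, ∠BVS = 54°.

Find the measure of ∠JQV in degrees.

∠JQV = 78°

1. ∠QJV = 48°  [B on ray JV]
2. ∠JVQ = 54°  [S on VQ, B on VJ]
3. ∠JQV = 78°  [△VQJ]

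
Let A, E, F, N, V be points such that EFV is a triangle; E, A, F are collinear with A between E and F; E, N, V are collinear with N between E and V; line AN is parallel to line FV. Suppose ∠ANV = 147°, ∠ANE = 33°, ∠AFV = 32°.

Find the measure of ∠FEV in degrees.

∠FEV = 115°

1. ∠EVF = 33°  [AN∥FV, corresponding at N]
2. ∠EFV = 32°  [A on ray FE]
3. ∠FEV = 115°  [△EFV]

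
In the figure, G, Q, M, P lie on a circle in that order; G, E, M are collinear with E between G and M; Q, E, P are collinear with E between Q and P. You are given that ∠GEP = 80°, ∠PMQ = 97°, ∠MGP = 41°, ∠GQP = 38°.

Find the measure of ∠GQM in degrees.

∠GQM = 79°

1. ∠MEQ = 80°  [vertical angles at E]
2. ∠MQP = 41°  [same arc MP]
3. ∠GEQ = 100°  [linear pair at E on GM]
4. ∠GMQ = 59°  [△QEM]
5. ∠MGQ = 42°  [△GEQ]
6. ∠GQM = 79°  [△GQM]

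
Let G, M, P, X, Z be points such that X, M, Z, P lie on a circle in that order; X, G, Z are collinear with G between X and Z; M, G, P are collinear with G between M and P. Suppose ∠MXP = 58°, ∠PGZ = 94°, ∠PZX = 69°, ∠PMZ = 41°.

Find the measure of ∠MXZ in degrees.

1. ∠MGX = 94°  [vertical angles at G]
2. ∠PMX = 69°  [same arc XP]
3. ∠MXZ = 17°  [△XGM]

∠MXZ = 17°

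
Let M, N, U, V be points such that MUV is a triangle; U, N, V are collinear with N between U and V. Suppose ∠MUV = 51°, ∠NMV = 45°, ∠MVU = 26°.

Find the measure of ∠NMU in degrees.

1. ∠MUN = 51°  [N on ray UV]
2. ∠MVN = 26°  [N on ray VU]
3. ∠MNV = 109°  [△MNV]
4. ∠MNU = 71°  [linear pair at N on UV]
5. ∠NMU = 58°  [△MUN]

∠NMU = 58°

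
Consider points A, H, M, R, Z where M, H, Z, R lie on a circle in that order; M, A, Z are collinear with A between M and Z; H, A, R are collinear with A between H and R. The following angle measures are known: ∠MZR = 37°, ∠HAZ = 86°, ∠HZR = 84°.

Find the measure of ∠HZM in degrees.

∠HZM = 47°

1. ∠MHR = 37°  [same arc MR]
2. ∠HMR = 96°  [cyclic MHZR, opposite ∠M+∠Z]
3. ∠HRM = 47°  [△MHR]
4. ∠HZM = 47°  [same arc MH]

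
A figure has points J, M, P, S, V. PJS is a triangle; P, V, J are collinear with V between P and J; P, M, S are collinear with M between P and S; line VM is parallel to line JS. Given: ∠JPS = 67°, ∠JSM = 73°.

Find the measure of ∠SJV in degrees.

1. ∠JSP = 73°  [M on ray SP]
2. ∠PJS = 40°  [△PJS]
3. ∠SJV = 40°  [V on ray JP]

∠SJV = 40°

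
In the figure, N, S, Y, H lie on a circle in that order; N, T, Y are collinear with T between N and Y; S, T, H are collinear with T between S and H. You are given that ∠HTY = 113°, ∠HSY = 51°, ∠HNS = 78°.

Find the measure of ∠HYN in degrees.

1. ∠HYS = 102°  [cyclic NSYH, opposite ∠N+∠Y]
2. ∠SHY = 27°  [△SYH]
3. ∠HYN = 40°  [△YTH]

∠HYN = 40°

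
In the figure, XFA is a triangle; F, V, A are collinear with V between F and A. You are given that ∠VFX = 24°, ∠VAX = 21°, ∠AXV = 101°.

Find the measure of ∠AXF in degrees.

1. ∠AFX = 24°  [V on ray FA]
2. ∠FAX = 21°  [V on ray AF]
3. ∠AXF = 135°  [△XFA]

∠AXF = 135°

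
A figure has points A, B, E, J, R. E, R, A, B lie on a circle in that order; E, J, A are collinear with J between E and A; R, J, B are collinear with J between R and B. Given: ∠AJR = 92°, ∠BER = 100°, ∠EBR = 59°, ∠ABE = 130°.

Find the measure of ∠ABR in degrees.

1. ∠BJE = 92°  [vertical angles at J]
2. ∠AEB = 29°  [△EJB]
3. ∠BAE = 21°  [△EAB]
4. ∠AJB = 88°  [linear pair at J on EA]
5. ∠ABR = 71°  [△AJB]

∠ABR = 71°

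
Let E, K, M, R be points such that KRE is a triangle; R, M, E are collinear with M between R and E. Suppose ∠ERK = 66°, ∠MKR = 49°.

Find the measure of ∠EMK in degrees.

1. ∠KRM = 66°  [M on ray RE]
2. ∠KMR = 65°  [△KRM]
3. ∠EMK = 115°  [linear pair at M on RE]

∠EMK = 115°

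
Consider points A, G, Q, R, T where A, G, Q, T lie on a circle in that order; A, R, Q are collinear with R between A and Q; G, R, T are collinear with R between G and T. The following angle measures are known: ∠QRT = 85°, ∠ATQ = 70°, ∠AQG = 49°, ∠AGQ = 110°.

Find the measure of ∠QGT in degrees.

1. ∠ARG = 85°  [vertical angles at R]
2. ∠GRQ = 95°  [linear pair at R on AQ]
3. ∠QGT = 36°  [△GRQ]

∠QGT = 36°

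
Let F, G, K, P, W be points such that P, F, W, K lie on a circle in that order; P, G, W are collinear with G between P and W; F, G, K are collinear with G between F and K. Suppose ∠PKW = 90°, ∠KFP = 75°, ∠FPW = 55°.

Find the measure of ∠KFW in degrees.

∠KFW = 15°

1. ∠PFW = 90°  [cyclic PFWK, opposite ∠F+∠K]
2. ∠FGP = 50°  [△PGF]
3. ∠FWP = 35°  [△PFW]
4. ∠FGW = 130°  [linear pair at G on PW]
5. ∠KFW = 15°  [△FGW]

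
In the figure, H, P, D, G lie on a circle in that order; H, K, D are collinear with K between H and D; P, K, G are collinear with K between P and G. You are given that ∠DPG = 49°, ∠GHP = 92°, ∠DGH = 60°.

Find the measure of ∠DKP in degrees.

1. ∠DHG = 49°  [same arc DG]
2. ∠GDP = 88°  [cyclic HPDG, opposite ∠H+∠D]
3. ∠GDH = 71°  [△HDG]
4. ∠DGP = 43°  [△PDG]
5. ∠GPH = 71°  [same arc HG]
6. ∠DHP = 43°  [same arc PD]
7. ∠HKP = 66°  [△HKP]
8. ∠DKP = 114°  [linear pair at K on HD]

∠DKP = 114°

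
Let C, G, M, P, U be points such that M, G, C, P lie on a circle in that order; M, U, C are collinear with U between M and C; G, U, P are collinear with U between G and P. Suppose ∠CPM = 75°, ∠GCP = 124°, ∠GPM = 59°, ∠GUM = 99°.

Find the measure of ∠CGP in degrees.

1. ∠GCM = 59°  [same arc MG]
2. ∠CUG = 81°  [linear pair at U on MC]
3. ∠CGP = 40°  [△GUC]

∠CGP = 40°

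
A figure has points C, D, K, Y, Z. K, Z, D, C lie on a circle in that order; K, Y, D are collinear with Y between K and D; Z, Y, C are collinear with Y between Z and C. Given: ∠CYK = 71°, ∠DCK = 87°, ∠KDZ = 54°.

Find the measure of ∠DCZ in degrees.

1. ∠DZK = 93°  [cyclic KZDC, opposite ∠Z+∠C]
2. ∠DKZ = 33°  [△KZD]
3. ∠DCZ = 33°  [same arc ZD]

∠DCZ = 33°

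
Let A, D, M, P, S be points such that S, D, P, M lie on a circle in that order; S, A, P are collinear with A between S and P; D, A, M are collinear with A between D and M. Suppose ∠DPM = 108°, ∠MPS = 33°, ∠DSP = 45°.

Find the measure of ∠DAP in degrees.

1. ∠MDS = 33°  [same arc SM]
2. ∠DAS = 102°  [△SAD]
3. ∠DAP = 78°  [linear pair at A on SP]

∠DAP = 78°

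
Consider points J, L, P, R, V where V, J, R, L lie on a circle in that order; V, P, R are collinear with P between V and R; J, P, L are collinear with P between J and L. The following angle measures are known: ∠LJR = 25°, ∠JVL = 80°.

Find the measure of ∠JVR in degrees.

∠JVR = 55°

1. ∠JRL = 100°  [cyclic VJRL, opposite ∠V+∠R]
2. ∠JLR = 55°  [△JRL]
3. ∠JVR = 55°  [same arc JR]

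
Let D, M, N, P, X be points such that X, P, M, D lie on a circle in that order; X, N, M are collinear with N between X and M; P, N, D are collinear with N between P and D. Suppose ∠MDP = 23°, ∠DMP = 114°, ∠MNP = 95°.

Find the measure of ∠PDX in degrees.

∠PDX = 42°

1. ∠MXP = 23°  [same arc PM]
2. ∠DXP = 66°  [cyclic XPMD, opposite ∠X+∠M]
3. ∠PNX = 85°  [linear pair at N on XM]
4. ∠DPX = 72°  [△XNP]
5. ∠PDX = 42°  [△XPD]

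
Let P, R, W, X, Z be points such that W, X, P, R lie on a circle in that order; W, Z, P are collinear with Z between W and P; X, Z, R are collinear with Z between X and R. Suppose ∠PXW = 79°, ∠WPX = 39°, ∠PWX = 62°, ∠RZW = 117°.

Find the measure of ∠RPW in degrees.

1. ∠PRW = 101°  [cyclic WXPR, opposite ∠X+∠R]
2. ∠WRX = 39°  [same arc WX]
3. ∠PWR = 24°  [△WZR]
4. ∠RPW = 55°  [△WPR]

∠RPW = 55°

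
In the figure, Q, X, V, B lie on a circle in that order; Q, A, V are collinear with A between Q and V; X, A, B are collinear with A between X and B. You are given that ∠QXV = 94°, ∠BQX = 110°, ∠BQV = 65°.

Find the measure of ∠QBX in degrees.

1. ∠QBV = 86°  [cyclic QXVB, opposite ∠X+∠B]
2. ∠BVQ = 29°  [△QVB]
3. ∠BXQ = 29°  [same arc QB]
4. ∠QBX = 41°  [△QXB]

∠QBX = 41°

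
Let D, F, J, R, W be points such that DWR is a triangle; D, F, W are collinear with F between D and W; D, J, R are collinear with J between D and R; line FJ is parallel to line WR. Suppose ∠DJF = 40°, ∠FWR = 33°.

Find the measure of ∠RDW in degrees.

∠RDW = 107°

1. ∠DRW = 40°  [FJ∥WR, corresponding at J]
2. ∠DWR = 33°  [F on ray WD]
3. ∠RDW = 107°  [△DWR]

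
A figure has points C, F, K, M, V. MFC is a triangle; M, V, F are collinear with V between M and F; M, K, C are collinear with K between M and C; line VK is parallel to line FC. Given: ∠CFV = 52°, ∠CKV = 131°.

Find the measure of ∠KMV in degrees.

∠KMV = 79°

1. ∠CFM = 52°  [V on ray FM]
2. ∠MKV = 49°  [linear pair at K on MC]
3. ∠KVM = 52°  [VK∥FC, corresponding at V]
4. ∠KMV = 79°  [△MVK]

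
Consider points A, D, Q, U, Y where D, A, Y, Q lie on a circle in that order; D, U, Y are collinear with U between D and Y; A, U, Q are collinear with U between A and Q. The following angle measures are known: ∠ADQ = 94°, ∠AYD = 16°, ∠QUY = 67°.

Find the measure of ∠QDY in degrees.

1. ∠AQD = 16°  [same arc DA]
2. ∠DUQ = 113°  [linear pair at U on DY]
3. ∠QDY = 51°  [△DUQ]

∠QDY = 51°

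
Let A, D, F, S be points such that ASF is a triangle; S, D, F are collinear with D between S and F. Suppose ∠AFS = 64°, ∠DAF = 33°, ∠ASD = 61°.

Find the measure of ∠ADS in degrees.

∠ADS = 97°

1. ∠AFD = 64°  [D on ray FS]
2. ∠ADF = 83°  [△ADF]
3. ∠ADS = 97°  [linear pair at D on SF]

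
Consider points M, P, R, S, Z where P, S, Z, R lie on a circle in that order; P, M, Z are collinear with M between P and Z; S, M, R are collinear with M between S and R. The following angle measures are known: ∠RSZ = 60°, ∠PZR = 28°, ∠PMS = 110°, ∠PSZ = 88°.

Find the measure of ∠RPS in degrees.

∠RPS = 102°

1. ∠PSR = 28°  [same arc PR]
2. ∠SPZ = 42°  [△PMS]
3. ∠PZS = 50°  [△PSZ]
4. ∠PRS = 50°  [same arc PS]
5. ∠RPS = 102°  [△PSR]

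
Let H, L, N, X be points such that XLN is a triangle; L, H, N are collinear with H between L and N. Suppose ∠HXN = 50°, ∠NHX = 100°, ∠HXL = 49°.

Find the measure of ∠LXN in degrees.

∠LXN = 99°

1. ∠HNX = 30°  [△XHN]
2. ∠LHX = 80°  [linear pair at H on LN]
3. ∠HLX = 51°  [△XLH]
4. ∠LNX = 30°  [H on ray NL]
5. ∠NLX = 51°  [H on ray LN]
6. ∠LXN = 99°  [△XLN]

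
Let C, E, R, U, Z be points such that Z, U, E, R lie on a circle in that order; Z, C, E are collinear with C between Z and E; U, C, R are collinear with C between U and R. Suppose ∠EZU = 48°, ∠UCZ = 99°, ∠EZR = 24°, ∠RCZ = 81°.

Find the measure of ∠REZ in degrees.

1. ∠ERU = 48°  [same arc UE]
2. ∠ECR = 99°  [vertical angles at C]
3. ∠REZ = 33°  [△ECR]

∠REZ = 33°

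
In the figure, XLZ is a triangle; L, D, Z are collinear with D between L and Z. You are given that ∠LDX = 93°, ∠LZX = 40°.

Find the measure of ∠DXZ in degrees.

∠DXZ = 53°

1. ∠XDZ = 87°  [linear pair at D on LZ]
2. ∠DZX = 40°  [D on ray ZL]
3. ∠DXZ = 53°  [△XDZ]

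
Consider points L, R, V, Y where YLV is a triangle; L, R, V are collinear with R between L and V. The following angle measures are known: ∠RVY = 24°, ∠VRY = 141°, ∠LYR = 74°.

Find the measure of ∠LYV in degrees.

1. ∠LVY = 24°  [R on ray VL]
2. ∠LRY = 39°  [linear pair at R on LV]
3. ∠RLY = 67°  [△YLR]
4. ∠VLY = 67°  [R on ray LV]
5. ∠LYV = 89°  [△YLV]

∠LYV = 89°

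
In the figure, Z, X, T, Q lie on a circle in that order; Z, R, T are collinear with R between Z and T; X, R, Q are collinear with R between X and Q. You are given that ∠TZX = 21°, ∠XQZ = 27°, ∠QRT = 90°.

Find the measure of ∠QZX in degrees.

∠QZX = 84°

1. ∠XRZ = 90°  [vertical angles at R]
2. ∠QXZ = 69°  [△ZRX]
3. ∠QZX = 84°  [△ZXQ]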